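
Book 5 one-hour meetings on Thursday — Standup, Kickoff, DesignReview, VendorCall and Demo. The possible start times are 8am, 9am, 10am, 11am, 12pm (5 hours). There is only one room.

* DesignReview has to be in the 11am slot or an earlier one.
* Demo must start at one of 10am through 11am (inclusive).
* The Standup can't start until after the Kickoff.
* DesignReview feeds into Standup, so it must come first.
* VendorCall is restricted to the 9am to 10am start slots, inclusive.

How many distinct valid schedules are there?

Splitting on Kickoff: it can be 8am (3), 9am (1), 10am (1), 11am (1). Listing each branch's schedules as (Standup, DesignReview, VendorCall, Demo):
Kickoff=8am: (12pm,9am,10am,11am) (12pm,10am,9am,11am) (12pm,11am,9am,10am) — 3.
Kickoff=9am: (12pm,8am,10am,11am) — 1.
Kickoff=10am: (12pm,8am,9am,11am) — 1.
Kickoff=11am: (12pm,8am,9am,10am) — 1.
Summing: 3 + 1 + 1 + 1 = 6.

6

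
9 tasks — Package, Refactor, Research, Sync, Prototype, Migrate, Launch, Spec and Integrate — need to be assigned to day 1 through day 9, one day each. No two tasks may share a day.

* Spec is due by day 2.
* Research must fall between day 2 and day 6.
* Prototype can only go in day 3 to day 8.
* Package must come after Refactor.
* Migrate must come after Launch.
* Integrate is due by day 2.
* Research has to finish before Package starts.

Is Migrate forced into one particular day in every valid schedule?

Migrate can be day 4 (e.g. Integrate=day 2, Research=day 5, Refactor=day 7, Package=day 8, Sync=day 9, Spec=day 1, Migrate=day 4, Launch=day 3, Prototype=day 6) or day 5 (e.g. Integrate in day 2; Launch in day 4; Sync in day 9; Refactor in day 7; Migrate in day 5; Spec in day 1; Prototype in day 6; Research in day 3; Package in day 8).

No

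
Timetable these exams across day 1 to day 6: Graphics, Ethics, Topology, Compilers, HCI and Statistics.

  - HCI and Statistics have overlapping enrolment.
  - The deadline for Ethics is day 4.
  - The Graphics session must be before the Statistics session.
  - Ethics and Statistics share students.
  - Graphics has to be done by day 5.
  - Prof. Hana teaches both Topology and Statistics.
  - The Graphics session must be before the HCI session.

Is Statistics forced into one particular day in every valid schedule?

Statistics can be day 2 (e.g. Topology in day 1; Compilers in day 1; Graphics in day 1; HCI in day 3; Ethics in day 1; Statistics in day 2) or day 3 (e.g. Ethics in day 1, Topology in day 1, Compilers in day 1, Graphics in day 1, HCI in day 2, Statistics in day 3).

No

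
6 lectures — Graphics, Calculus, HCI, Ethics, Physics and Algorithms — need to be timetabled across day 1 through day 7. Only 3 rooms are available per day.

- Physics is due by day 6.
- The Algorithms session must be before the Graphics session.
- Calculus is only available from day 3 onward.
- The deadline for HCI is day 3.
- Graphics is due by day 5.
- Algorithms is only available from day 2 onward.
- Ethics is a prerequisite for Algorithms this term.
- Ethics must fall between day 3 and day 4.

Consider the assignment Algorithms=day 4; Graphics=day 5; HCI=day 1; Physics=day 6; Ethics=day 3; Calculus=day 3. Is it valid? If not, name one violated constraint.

Yes

Ethics is a prerequisite for Algorithms this term — holds.
Algorithms is only available from day 2 onward — holds.
The deadline for HCI is day 3 — holds.
Ethics must fall between day 3 and day 4 — holds.
Only 3 rooms are available per day — holds.
Calculus is only available from day 3 onward — holds.
Graphics is due by day 5 — holds.
Physics is due by day 6 — holds.
The Algorithms session must be before the Graphics session — holds.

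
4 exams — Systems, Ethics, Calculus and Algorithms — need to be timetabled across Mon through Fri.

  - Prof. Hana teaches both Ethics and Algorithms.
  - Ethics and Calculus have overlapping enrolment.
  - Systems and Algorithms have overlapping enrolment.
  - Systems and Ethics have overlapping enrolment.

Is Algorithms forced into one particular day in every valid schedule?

Algorithms can be Mon (e.g. Systems in Tue, Calculus in Mon, Algorithms in Mon, Ethics in Wed) or Tue (e.g. Algorithms -> Tue, Ethics -> Wed, Calculus -> Mon, Systems -> Mon).

No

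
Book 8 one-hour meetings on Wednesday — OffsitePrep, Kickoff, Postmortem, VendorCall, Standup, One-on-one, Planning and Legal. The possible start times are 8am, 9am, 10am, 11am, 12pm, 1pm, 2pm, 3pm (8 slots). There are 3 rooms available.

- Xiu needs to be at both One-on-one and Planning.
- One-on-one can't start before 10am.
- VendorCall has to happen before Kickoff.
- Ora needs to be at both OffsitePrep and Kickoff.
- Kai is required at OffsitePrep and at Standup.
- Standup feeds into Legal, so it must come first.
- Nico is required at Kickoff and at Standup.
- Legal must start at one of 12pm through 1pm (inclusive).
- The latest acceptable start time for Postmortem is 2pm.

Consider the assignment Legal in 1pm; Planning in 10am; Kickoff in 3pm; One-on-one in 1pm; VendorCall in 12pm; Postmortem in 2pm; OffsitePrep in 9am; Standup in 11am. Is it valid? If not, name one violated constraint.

Valid

Ora needs to be at both OffsitePrep and Kickoff — holds.
Standup feeds into Legal, so it must come first — holds.
One-on-one can't start before 10am — holds.
Legal must start at one of 12pm through 1pm (inclusive) — holds.
Xiu needs to be at both One-on-one and Planning — holds.
VendorCall has to happen before Kickoff — holds.
Kai is required at OffsitePrep and at Standup — holds.
The latest acceptable start time for Postmortem is 2pm — holds.
There are 3 rooms available — holds.
Nico is required at Kickoff and at Standup — holds.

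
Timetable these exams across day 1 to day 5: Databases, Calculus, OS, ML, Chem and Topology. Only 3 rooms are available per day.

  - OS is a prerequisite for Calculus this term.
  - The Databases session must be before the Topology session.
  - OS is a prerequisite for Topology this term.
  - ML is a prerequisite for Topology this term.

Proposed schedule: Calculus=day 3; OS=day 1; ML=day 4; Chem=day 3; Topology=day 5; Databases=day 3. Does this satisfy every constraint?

The Databases session must be before the Topology session — holds.
OS is a prerequisite for Topology this term — holds.
OS is a prerequisite for Calculus this term — holds.
Only 3 rooms are available per day — holds.
ML is a prerequisite for Topology this term — holds.

Yes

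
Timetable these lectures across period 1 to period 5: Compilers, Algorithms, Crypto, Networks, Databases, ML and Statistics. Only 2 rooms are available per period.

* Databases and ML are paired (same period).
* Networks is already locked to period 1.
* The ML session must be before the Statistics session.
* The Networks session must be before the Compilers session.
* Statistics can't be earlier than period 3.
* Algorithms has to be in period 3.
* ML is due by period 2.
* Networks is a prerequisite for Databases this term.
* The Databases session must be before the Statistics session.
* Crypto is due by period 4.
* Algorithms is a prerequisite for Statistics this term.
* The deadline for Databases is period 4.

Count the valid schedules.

Splitting on Compilers: it can be period 3 (4), period 4 (5), period 5 (6). Listing each branch's schedules as (Algorithms, Crypto, Networks, Databases, ML, Statistics) by period number:
Compilers=period 3: (3,1,1,2,2,4) (3,1,1,2,2,5) (3,4,1,2,2,4) (3,4,1,2,2,5) — 4.
Compilers=period 4: (3,1,1,2,2,4) (3,1,1,2,2,5) (3,3,1,2,2,4) (3,3,1,2,2,5) (3,4,1,2,2,5) — 5.
Compilers=period 5: (3,1,1,2,2,4) (3,1,1,2,2,5) (3,3,1,2,2,4) (3,3,1,2,2,5) (3,4,1,2,2,4) (3,4,1,2,2,5) — 6.
Summing: 4 + 5 + 6 = 15.

15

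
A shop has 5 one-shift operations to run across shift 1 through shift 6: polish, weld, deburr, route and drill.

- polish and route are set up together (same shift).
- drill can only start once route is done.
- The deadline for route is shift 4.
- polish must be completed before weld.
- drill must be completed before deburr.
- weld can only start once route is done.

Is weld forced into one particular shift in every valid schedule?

weld can be shift 2 (e.g. drill=shift 2, weld=shift 2, deburr=shift 3, polish=shift 1, route=shift 1) or shift 3 (e.g. polish in shift 1, deburr in shift 3, drill in shift 2, route in shift 1, weld in shift 3).

No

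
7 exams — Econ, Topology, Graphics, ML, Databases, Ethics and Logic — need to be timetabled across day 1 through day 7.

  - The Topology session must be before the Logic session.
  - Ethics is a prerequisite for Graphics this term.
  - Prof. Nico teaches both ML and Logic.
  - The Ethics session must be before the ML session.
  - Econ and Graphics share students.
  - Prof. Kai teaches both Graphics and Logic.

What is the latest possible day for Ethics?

day 6

Downstream work caps Ethics at day 6.
Ethics at day 6 is achievable: Ethics -> day 6, Econ -> day 1, Databases -> day 1, ML -> day 7, Logic -> day 2, Topology -> day 1, Graphics -> day 7.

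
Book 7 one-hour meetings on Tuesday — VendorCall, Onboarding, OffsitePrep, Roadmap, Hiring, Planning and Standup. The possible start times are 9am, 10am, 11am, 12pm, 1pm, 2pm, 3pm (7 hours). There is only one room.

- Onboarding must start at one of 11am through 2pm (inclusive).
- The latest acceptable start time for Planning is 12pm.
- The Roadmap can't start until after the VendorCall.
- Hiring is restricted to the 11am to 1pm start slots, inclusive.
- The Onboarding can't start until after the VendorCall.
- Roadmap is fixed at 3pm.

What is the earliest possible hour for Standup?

9am

Standup at 9am is achievable: Standup=9am, Planning=10am, Onboarding=1pm, Hiring=11am, VendorCall=12pm, Roadmap=3pm, OffsitePrep=2pm.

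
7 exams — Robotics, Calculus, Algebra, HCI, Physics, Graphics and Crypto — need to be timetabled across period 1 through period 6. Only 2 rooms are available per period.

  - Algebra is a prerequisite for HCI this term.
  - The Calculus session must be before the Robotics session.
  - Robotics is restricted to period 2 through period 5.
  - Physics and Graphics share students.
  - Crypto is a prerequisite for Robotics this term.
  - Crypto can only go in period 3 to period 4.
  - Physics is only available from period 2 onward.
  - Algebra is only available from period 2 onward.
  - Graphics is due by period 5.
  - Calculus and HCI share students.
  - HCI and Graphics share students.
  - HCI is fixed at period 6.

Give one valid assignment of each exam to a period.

Physics in period 2, Robotics in period 4, Calculus in period 1, Crypto in period 3, HCI in period 6, Graphics in period 1, Algebra in period 2

Checking: Algebra(period 2) before HCI(period 6); Calculus(period 1) before Robotics(period 4); Crypto(period 3) before Robotics(period 4); HCI(period 6) != Graphics(period 1); Physics(period 2) != Graphics(period 1); Calculus(period 1) != HCI(period 6); Robotics=period 4 in [period 2,period 5]; HCI=period 6 in [period 6,period 6]; Algebra=period 2 in [period 2,period 6]; Physics=period 2 in [period 2,period 6]; Crypto=period 3 in [period 3,period 4]; Graphics=period 1 in [period 1,period 5]; max 2 per period (cap 2).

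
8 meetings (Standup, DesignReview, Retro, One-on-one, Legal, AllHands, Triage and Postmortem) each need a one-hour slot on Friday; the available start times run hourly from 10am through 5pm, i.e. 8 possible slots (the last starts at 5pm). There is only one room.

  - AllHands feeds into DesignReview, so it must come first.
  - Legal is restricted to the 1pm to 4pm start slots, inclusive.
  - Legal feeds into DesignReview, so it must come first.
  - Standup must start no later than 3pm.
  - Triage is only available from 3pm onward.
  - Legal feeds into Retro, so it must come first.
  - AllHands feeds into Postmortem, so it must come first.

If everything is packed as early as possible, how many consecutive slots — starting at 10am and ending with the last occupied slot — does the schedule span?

The precedence chain requires at least 2 distinct slots.
With at most 1 per slot and 8 meetings, at least 8 slots are needed.
Triage can't be placed before 3pm — that is slot 6 counting from 10am — so the schedule must run through at least 6 slots.
8 works (last occupied slot: 5pm): for example Standup in 10am; Retro in 4pm; Legal in 1pm; Postmortem in 12pm; One-on-one in 5pm; Triage in 3pm; DesignReview in 2pm; AllHands in 11am.

8 slots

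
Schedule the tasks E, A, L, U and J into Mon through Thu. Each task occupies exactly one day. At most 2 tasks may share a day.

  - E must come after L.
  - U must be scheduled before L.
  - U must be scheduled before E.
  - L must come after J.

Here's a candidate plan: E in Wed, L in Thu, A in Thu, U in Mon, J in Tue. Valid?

No — it violates: E must come after L

L must come after J — holds.
At most 2 tasks may share a day — holds.
U must be scheduled before L — holds.
U must be scheduled before E — holds.
E must come after L — violated.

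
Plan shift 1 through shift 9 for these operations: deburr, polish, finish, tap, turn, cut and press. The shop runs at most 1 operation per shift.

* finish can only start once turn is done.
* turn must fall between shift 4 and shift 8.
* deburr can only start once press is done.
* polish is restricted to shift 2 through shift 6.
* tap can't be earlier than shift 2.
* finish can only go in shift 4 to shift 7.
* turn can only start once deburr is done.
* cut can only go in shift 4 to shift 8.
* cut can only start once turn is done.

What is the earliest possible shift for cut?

Cut is available from shift 4; precedence pushes cut to at least shift 5; cut's own window allows nothing later than shift 8.
cut at shift 5 is achievable: press in shift 1, tap in shift 7, deburr in shift 3, polish in shift 2, finish in shift 6, turn in shift 4, cut in shift 5.

shift 5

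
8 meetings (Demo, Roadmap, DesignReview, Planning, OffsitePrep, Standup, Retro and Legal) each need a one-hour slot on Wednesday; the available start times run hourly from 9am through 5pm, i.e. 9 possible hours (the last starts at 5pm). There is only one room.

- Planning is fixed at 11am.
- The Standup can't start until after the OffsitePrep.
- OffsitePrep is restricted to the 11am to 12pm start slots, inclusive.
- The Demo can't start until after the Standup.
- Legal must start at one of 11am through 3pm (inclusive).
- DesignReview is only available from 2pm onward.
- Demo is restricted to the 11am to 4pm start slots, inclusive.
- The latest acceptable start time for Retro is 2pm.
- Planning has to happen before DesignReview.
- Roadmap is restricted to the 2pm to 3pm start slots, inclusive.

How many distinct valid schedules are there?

Splitting on Roadmap: it can be 2pm (4), 3pm (4). Listing each branch's schedules as (Demo, DesignReview, Planning, OffsitePrep, Standup, Retro, Legal):
Roadmap=2pm: (4pm,5pm,11am,12pm,1pm,9am,3pm) (4pm,5pm,11am,12pm,1pm,10am,3pm) (4pm,5pm,11am,12pm,3pm,9am,1pm) (4pm,5pm,11am,12pm,3pm,10am,1pm) — 4.
Roadmap=3pm: (4pm,5pm,11am,12pm,1pm,9am,2pm) (4pm,5pm,11am,12pm,1pm,10am,2pm) (4pm,5pm,11am,12pm,2pm,9am,1pm) (4pm,5pm,11am,12pm,2pm,10am,1pm) — 4.
Summing: 4 + 4 = 8.

8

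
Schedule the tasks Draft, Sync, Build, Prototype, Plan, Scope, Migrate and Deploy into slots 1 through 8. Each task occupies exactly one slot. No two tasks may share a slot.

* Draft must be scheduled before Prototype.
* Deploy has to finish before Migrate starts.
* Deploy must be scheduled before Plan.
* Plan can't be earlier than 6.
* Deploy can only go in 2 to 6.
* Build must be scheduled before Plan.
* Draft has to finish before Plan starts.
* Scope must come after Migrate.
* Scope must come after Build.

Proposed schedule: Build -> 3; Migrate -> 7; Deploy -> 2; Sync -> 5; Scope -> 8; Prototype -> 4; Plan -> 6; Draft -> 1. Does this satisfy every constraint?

Yes, all constraints hold

Deploy can only go in 2 to 6 — holds.
Scope must come after Migrate — holds.
Draft has to finish before Plan starts — holds.
Scope must come after Build — holds.
Plan can't be earlier than 6 — holds.
Build must be scheduled before Plan — holds.
Deploy has to finish before Migrate starts — holds.
Draft must be scheduled before Prototype — holds.
Deploy must be scheduled before Plan — holds.
No two tasks may share a slot — holds.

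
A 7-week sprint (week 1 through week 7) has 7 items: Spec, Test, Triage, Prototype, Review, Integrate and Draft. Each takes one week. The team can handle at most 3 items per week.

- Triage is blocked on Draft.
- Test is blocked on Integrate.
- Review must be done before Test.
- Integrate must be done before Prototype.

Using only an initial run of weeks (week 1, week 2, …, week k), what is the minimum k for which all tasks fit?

3

The precedence chain requires at least 2 distinct weeks.
With at most 3 per week and 7 tasks, at least 3 weeks are needed.
3 works (last occupied week: week 3): for example Review in week 1; Prototype in week 2; Triage in week 2; Draft in week 1; Spec in week 3; Integrate in week 1; Test in week 2.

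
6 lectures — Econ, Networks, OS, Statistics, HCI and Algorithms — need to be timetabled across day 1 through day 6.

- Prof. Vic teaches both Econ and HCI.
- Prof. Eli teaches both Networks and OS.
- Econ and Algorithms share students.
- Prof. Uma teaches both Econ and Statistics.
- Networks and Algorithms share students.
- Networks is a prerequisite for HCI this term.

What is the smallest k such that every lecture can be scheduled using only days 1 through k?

2

The precedence chain requires at least 2 distinct days.
2 works (last occupied day: day 2): for example Statistics=day 2, Networks=day 1, HCI=day 2, OS=day 2, Algorithms=day 2, Econ=day 1.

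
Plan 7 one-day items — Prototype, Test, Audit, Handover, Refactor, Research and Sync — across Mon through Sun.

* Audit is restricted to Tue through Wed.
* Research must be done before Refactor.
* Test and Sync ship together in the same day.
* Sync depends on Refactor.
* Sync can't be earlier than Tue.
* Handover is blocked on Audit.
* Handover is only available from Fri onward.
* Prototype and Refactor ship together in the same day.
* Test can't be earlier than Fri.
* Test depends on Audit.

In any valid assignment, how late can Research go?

Downstream work caps Research at Fri.
Research at Fri is achievable: Prototype -> Sat; Research -> Fri; Handover -> Fri; Test -> Sun; Sync -> Sun; Refactor -> Sat; Audit -> Tue.

Fri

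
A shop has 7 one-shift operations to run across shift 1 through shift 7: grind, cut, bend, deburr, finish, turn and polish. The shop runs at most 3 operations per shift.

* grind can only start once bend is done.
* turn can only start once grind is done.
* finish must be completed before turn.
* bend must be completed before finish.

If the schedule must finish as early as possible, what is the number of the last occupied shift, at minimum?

3

The precedence chain requires at least 3 distinct shifts.
With at most 3 per shift and 7 operations, at least 3 shifts are needed.
3 works (last occupied shift: shift 3): for example finish -> shift 2, deburr -> shift 1, grind -> shift 2, cut -> shift 1, polish -> shift 2, turn -> shift 3, bend -> shift 1.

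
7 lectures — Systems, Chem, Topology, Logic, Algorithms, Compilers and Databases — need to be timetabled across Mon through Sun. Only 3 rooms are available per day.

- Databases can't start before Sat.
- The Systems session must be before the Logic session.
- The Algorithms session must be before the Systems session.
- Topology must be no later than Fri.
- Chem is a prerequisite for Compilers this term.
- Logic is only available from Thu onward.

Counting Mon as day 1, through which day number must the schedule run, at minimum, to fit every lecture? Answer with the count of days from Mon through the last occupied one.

6 days

The precedence chain requires at least 3 distinct days.
With at most 3 per day and 7 lectures, at least 3 days are needed.
Databases can't be placed before Sat — that is day 6 counting from Mon — so the schedule must run through at least 6 days.
6 works (last occupied day: Sat): for example Databases in Sat; Topology in Mon; Chem in Mon; Algorithms in Mon; Systems in Tue; Logic in Thu; Compilers in Tue.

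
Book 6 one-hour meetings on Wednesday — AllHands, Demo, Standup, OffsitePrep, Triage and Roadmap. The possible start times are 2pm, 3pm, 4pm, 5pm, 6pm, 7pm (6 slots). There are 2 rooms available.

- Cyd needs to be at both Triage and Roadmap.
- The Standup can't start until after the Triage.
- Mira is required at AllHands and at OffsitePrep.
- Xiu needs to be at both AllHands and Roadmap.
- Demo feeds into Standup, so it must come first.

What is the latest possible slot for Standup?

Precedence pushes Standup to at least 3pm.
Standup at 7pm is achievable: Triage=2pm, OffsitePrep=4pm, Roadmap=4pm, AllHands=3pm, Standup=7pm, Demo=2pm.

7pm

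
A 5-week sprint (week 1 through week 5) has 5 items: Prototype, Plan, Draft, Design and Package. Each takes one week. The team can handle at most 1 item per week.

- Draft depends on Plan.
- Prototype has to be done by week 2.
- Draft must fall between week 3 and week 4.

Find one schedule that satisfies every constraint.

Prototype in week 1, Draft in week 3, Plan in week 2, Design in week 4, Package in week 5

Checking: Plan(week 2) before Draft(week 3); Draft=week 3 in [week 3,week 4]; Prototype=week 1 in [week 1,week 2]; max 1 per week (cap 1).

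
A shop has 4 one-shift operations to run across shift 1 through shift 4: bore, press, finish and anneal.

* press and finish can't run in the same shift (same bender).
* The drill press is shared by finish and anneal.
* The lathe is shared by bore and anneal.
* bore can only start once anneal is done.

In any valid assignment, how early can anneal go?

Downstream work caps anneal at shift 3.
anneal at shift 1 is achievable: finish -> shift 2; bore -> shift 2; press -> shift 1; anneal -> shift 1.

shift 1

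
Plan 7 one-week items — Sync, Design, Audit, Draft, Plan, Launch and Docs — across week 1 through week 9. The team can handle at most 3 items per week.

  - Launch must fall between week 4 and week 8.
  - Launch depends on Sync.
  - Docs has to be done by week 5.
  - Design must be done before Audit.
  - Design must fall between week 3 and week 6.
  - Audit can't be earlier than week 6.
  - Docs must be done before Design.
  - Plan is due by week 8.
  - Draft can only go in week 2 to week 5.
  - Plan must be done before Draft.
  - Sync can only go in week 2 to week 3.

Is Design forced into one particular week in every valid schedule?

No

Design can be week 3 (e.g. Audit=week 6, Design=week 3, Plan=week 1, Launch=week 4, Sync=week 2, Docs=week 1, Draft=week 2) or week 4 (e.g. Audit in week 6; Sync in week 2; Plan in week 1; Draft in week 2; Design in week 4; Launch in week 4; Docs in week 1).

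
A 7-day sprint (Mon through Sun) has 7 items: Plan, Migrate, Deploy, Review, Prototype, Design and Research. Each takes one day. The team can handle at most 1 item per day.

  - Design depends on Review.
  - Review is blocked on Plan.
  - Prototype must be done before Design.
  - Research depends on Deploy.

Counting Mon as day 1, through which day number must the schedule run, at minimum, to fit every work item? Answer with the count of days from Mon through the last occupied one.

The precedence chain requires at least 3 distinct days.
With at most 1 per day and 7 work items, at least 7 days are needed.
7 works (last occupied day: Sun): for example Prototype -> Wed; Review -> Tue; Design -> Thu; Deploy -> Fri; Research -> Sat; Migrate -> Sun; Plan -> Mon.

7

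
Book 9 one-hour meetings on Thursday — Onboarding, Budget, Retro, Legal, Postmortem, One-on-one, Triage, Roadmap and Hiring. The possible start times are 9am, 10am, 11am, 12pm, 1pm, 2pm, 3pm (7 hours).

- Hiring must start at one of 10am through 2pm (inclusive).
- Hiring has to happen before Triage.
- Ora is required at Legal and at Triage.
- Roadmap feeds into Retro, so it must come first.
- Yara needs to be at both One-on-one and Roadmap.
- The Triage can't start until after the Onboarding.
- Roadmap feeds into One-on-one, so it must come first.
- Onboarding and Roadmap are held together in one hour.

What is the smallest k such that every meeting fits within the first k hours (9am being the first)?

3 hours

The precedence chain requires at least 2 distinct hours.
Propagating the time windows through the other constraints, Triage can't land before 11am — that is hour 3 counting from 9am — so the schedule must run through at least 3 hours.
3 works (last occupied hour: 11am): for example Roadmap=9am, Legal=9am, Postmortem=9am, Onboarding=9am, Retro=10am, Triage=11am, Hiring=10am, Budget=9am, One-on-one=10am.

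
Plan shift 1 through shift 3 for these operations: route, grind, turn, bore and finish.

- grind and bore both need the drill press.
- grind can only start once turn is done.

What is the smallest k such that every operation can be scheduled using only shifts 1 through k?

The precedence chain requires at least 2 distinct shifts.
2 works (last occupied shift: shift 2): for example finish in shift 1; turn in shift 1; bore in shift 1; route in shift 1; grind in shift 2.

2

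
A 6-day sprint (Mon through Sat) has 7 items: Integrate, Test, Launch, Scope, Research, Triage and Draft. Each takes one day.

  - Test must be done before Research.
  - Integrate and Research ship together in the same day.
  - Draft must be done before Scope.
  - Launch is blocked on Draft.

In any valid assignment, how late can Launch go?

Sat

Precedence pushes Launch to at least Tue.
Launch at Sat is achievable: Launch=Sat; Integrate=Tue; Draft=Mon; Test=Mon; Triage=Mon; Scope=Tue; Research=Tue.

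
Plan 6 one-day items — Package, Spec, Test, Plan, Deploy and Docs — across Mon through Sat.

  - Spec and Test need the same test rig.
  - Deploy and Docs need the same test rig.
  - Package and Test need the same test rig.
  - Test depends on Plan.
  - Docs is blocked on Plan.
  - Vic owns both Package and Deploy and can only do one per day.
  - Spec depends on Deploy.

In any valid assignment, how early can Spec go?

Tue

Precedence pushes Spec to at least Tue.
Spec at Tue is achievable: Docs=Tue; Test=Wed; Plan=Mon; Package=Tue; Spec=Tue; Deploy=Mon.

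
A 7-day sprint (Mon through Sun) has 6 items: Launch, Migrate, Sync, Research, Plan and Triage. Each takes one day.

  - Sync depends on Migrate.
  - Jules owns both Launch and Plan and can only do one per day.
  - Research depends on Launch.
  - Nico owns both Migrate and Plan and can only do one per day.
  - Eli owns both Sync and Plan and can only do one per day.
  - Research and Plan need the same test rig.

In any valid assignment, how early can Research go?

Tue

Precedence pushes Research to at least Tue.
Research at Tue is achievable: Plan -> Wed; Triage -> Mon; Research -> Tue; Sync -> Tue; Launch -> Mon; Migrate -> Mon.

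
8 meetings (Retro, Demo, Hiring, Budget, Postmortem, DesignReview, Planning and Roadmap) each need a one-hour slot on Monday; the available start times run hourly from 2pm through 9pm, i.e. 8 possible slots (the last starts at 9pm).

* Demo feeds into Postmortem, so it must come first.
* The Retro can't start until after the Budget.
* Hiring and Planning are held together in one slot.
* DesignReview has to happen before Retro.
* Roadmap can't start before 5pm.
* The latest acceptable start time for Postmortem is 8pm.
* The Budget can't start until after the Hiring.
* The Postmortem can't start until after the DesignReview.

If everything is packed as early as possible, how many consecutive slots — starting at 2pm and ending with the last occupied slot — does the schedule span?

The precedence chain requires at least 3 distinct slots.
Roadmap can't be placed before 5pm — that is slot 4 counting from 2pm — so the schedule must run through at least 4 slots.
4 works (last occupied slot: 5pm): for example Retro=4pm, Postmortem=3pm, Budget=3pm, Demo=2pm, Roadmap=5pm, Planning=2pm, Hiring=2pm, DesignReview=2pm.

4 slots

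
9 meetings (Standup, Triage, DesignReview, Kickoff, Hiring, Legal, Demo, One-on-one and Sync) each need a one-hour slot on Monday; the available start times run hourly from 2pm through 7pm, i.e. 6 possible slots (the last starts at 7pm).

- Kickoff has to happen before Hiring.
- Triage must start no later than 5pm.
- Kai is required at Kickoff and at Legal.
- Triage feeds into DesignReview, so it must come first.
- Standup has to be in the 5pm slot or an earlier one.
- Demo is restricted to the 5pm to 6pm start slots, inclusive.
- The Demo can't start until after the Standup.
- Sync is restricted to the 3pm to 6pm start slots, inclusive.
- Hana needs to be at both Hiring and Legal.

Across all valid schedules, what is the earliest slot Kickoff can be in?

2pm

Downstream work caps Kickoff at 6pm.
Kickoff at 2pm is achievable: Standup in 2pm, Triage in 2pm, DesignReview in 3pm, One-on-one in 2pm, Legal in 4pm, Hiring in 3pm, Sync in 3pm, Kickoff in 2pm, Demo in 5pm.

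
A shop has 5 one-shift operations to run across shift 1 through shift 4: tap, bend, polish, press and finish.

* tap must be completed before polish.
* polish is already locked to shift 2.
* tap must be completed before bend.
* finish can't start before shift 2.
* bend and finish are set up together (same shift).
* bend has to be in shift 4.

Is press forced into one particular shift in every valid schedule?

press can be shift 1 (e.g. polish -> shift 2, press -> shift 1, bend -> shift 4, finish -> shift 4, tap -> shift 1) or shift 2 (e.g. polish in shift 2, bend in shift 4, press in shift 2, tap in shift 1, finish in shift 4).

No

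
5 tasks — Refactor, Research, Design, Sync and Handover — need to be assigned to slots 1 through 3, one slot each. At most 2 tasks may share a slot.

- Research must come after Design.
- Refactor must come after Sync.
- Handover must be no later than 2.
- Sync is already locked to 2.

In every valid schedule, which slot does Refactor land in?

3

Precedence pushes Refactor to at least 3.
So Refactor is pinned to 3.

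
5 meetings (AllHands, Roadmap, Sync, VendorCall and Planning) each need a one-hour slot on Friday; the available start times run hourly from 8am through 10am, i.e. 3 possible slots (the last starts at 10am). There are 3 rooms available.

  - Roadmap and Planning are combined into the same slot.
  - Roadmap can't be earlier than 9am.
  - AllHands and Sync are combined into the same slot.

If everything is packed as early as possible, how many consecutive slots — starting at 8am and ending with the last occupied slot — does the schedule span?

2 slots

With at most 3 per slot and 5 meetings, at least 2 slots are needed.
Roadmap can't be placed before 9am — that is slot 2 counting from 8am — so the schedule must run through at least 2 slots.
2 works (last occupied slot: 9am): for example AllHands in 8am; Sync in 8am; Roadmap in 9am; VendorCall in 8am; Planning in 9am.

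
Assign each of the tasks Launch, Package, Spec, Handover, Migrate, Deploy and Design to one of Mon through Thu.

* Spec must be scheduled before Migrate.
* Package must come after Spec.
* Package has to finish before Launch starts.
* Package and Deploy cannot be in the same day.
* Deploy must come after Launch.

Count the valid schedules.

48

Splitting on Handover: it can be Mon (12), Tue (12), Wed (12), Thu (12). Listing each branch's schedules as (Launch, Package, Spec, Migrate, Deploy, Design):
Handover=Mon: (Wed,Tue,Mon,Tue,Thu,Mon) (Wed,Tue,Mon,Tue,Thu,Tue) (Wed,Tue,Mon,Tue,Thu,Wed) (Wed,Tue,Mon,Tue,Thu,Thu) (Wed,Tue,Mon,Wed,Thu,Mon) (Wed,Tue,Mon,Wed,Thu,Tue) (Wed,Tue,Mon,Wed,Thu,Wed) (Wed,Tue,Mon,Wed,Thu,Thu) (Wed,Tue,Mon,Thu,Thu,Mon) (Wed,Tue,Mon,Thu,Thu,Tue) (Wed,Tue,Mon,Thu,Thu,Wed) (Wed,Tue,Mon,Thu,Thu,Thu) — 12.
Handover=Tue: (Wed,Tue,Mon,Tue,Thu,Mon) (Wed,Tue,Mon,Tue,Thu,Tue) (Wed,Tue,Mon,Tue,Thu,Wed) (Wed,Tue,Mon,Tue,Thu,Thu) (Wed,Tue,Mon,Wed,Thu,Mon) (Wed,Tue,Mon,Wed,Thu,Tue) (Wed,Tue,Mon,Wed,Thu,Wed) (Wed,Tue,Mon,Wed,Thu,Thu) (Wed,Tue,Mon,Thu,Thu,Mon) (Wed,Tue,Mon,Thu,Thu,Tue) (Wed,Tue,Mon,Thu,Thu,Wed) (Wed,Tue,Mon,Thu,Thu,Thu) — 12.
Handover=Wed: (Wed,Tue,Mon,Tue,Thu,Mon) (Wed,Tue,Mon,Tue,Thu,Tue) (Wed,Tue,Mon,Tue,Thu,Wed) (Wed,Tue,Mon,Tue,Thu,Thu) (Wed,Tue,Mon,Wed,Thu,Mon) (Wed,Tue,Mon,Wed,Thu,Tue) (Wed,Tue,Mon,Wed,Thu,Wed) (Wed,Tue,Mon,Wed,Thu,Thu) (Wed,Tue,Mon,Thu,Thu,Mon) (Wed,Tue,Mon,Thu,Thu,Tue) (Wed,Tue,Mon,Thu,Thu,Wed) (Wed,Tue,Mon,Thu,Thu,Thu) — 12.
Handover=Thu: (Wed,Tue,Mon,Tue,Thu,Mon) (Wed,Tue,Mon,Tue,Thu,Tue) (Wed,Tue,Mon,Tue,Thu,Wed) (Wed,Tue,Mon,Tue,Thu,Thu) (Wed,Tue,Mon,Wed,Thu,Mon) (Wed,Tue,Mon,Wed,Thu,Tue) (Wed,Tue,Mon,Wed,Thu,Wed) (Wed,Tue,Mon,Wed,Thu,Thu) (Wed,Tue,Mon,Thu,Thu,Mon) (Wed,Tue,Mon,Thu,Thu,Tue) (Wed,Tue,Mon,Thu,Thu,Wed) (Wed,Tue,Mon,Thu,Thu,Thu) — 12.
Summing: 12 + 12 + 12 + 12 = 48.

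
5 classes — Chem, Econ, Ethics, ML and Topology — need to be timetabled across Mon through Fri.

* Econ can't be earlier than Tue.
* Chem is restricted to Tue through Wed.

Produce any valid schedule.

Chem -> Tue, ML -> Mon, Econ -> Tue, Ethics -> Mon, Topology -> Mon

Checking: Chem=Tue in [Tue,Wed]; Econ=Tue in [Tue,Fri].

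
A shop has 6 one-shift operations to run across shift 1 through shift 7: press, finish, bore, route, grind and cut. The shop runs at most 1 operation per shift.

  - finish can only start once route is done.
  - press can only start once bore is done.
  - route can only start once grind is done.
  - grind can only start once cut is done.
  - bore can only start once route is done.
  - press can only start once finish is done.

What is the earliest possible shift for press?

shift 6

Precedence pushes press to at least shift 5.
press at shift 6 is achievable: finish in shift 4; cut in shift 1; press in shift 6; bore in shift 5; grind in shift 2; route in shift 3.
Nothing earlier works — the capacity limit rule out every shift before shift 6.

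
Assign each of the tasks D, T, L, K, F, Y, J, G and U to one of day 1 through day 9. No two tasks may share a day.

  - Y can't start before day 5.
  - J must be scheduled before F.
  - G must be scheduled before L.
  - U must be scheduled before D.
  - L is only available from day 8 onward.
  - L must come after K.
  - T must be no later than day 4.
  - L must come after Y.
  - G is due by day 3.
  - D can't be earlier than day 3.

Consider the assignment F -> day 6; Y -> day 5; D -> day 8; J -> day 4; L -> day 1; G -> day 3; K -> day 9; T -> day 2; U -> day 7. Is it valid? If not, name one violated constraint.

G must be scheduled before L — violated.
No two tasks may share a day — holds.
L must come after Y — violated.
J must be scheduled before F — holds.
L is only available from day 8 onward — violated.
U must be scheduled before D — holds.
Y can't start before day 5 — holds.
G is due by day 3 — holds.
D can't be earlier than day 3 — holds.
L must come after K — violated.
T must be no later than day 4 — holds.

No — it violates: L must come after K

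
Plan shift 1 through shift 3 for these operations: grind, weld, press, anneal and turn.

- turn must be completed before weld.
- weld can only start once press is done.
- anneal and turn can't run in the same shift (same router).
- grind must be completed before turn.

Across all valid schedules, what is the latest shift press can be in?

shift 2

Downstream work caps press at shift 2.
press at shift 2 is achievable: grind -> shift 1; press -> shift 2; turn -> shift 2; anneal -> shift 1; weld -> shift 3.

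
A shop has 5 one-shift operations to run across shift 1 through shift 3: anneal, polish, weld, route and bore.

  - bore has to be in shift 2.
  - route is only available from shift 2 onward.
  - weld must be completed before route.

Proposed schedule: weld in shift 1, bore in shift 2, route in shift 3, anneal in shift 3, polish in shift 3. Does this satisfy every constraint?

Yes

bore has to be in shift 2 — holds.
route is only available from shift 2 onward — holds.
weld must be completed before route — holds.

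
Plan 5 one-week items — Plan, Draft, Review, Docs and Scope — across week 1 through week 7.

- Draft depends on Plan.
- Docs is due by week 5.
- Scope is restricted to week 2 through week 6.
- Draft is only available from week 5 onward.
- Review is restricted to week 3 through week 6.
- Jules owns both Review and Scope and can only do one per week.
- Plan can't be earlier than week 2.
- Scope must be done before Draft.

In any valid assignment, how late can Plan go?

Plan is available from week 2; downstream work caps Plan at week 6.
Plan at week 6 is achievable: Plan -> week 6; Scope -> week 2; Docs -> week 1; Draft -> week 7; Review -> week 3.

week 6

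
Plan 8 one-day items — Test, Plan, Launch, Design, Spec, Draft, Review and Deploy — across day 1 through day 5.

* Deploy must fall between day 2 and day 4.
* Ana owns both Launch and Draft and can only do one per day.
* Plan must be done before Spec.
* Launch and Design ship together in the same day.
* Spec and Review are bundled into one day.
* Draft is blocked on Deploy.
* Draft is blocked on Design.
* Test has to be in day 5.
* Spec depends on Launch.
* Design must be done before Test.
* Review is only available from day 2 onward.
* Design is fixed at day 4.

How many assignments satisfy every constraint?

12

Splitting on Plan: it can be day 1 (3), day 2 (3), day 3 (3), day 4 (3). Listing each branch's schedules as (Test, Launch, Design, Spec, Draft, Review, Deploy) by day number:
Plan=day 1: (5,4,4,5,5,5,2) (5,4,4,5,5,5,3) (5,4,4,5,5,5,4) — 3.
Plan=day 2: (5,4,4,5,5,5,2) (5,4,4,5,5,5,3) (5,4,4,5,5,5,4) — 3.
Plan=day 3: (5,4,4,5,5,5,2) (5,4,4,5,5,5,3) (5,4,4,5,5,5,4) — 3.
Plan=day 4: (5,4,4,5,5,5,2) (5,4,4,5,5,5,3) (5,4,4,5,5,5,4) — 3.
Summing: 3 + 3 + 3 + 3 = 12.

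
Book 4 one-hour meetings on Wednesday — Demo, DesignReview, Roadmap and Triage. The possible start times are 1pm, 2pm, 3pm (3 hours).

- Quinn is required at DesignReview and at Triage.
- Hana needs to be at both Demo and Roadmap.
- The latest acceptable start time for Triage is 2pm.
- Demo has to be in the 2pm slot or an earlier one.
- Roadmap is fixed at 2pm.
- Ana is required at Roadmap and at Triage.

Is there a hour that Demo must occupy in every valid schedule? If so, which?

1pm

Demo's window is 1pm–2pm.
Roadmap is fixed at 2pm, and Demo can't share a hour with Roadmap.
So Demo must be 1pm.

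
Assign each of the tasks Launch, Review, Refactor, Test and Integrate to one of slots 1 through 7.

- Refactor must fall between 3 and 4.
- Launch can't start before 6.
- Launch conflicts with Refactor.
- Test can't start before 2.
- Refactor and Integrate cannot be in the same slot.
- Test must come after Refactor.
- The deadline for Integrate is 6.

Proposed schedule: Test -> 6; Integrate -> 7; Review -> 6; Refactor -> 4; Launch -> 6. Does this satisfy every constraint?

No. The deadline for Integrate is 6 is not satisfied.

Refactor and Integrate cannot be in the same slot — holds.
Launch can't start before 6 — holds.
Refactor must fall between 3 and 4 — holds.
The deadline for Integrate is 6 — violated.
Launch conflicts with Refactor — holds.
Test can't start before 2 — holds.
Test must come after Refactor — holds.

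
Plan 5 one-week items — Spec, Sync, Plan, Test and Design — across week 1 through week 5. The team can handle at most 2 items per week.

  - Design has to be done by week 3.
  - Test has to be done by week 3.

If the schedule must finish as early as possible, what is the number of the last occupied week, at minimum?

With at most 2 per week and 5 work items, at least 3 weeks are needed.
3 works (last occupied week: week 3): for example Test in week 2; Sync in week 1; Design in week 3; Plan in week 2; Spec in week 1.

3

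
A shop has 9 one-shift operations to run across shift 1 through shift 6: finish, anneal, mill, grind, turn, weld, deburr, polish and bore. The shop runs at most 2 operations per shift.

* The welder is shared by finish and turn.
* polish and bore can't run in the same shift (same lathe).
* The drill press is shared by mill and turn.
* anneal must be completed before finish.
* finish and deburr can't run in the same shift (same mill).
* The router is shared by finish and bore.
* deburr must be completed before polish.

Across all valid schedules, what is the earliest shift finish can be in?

Precedence pushes finish to at least shift 2.
finish at shift 2 is achievable: anneal=shift 1; turn=shift 4; weld=shift 4; bore=shift 5; deburr=shift 1; polish=shift 2; mill=shift 3; finish=shift 2; grind=shift 3.

shift 2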